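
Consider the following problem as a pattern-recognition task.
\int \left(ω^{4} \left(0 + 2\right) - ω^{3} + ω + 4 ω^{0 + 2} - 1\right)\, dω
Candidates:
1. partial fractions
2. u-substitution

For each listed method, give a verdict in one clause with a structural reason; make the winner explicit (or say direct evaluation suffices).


Technique: no special technique — a term-by-term power-rule job in ω; no substitution or rearrangement earns its keep here.
- partial fractions: the expression is not a ratio of polynomials that decomposes further.
- u-substitution: no substitution does more than relabel what direct integration already handles.


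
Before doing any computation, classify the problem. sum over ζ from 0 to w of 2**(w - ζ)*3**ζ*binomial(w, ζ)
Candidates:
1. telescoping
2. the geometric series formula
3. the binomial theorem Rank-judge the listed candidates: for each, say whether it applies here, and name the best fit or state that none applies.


Diagnosis: the binomial theorem — binomial coefficients against complementary powers of 3 and 2: recognize the binomial expansion and resum.
- telescoping: in the displayed form, no term reappears at a neighboring index to cancel against.
- the geometric series formula: consecutive terms are not related by a fixed multiplier.
- the binomial theorem — yes — fits the structure here.


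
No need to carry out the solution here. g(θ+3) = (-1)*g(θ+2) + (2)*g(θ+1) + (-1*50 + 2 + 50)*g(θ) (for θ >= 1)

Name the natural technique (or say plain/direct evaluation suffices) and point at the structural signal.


Best approach: the characteristic-root method — every coefficient is a fixed number and the forcing is zero — substitute r^θ and read off the root equation.


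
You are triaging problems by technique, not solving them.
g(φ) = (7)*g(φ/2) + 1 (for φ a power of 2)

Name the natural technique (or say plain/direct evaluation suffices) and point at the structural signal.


Verdict: the master substitution — the index is divided (φ/2), not shifted — substitute φ = 2^m to straighten it into a shift recurrence.


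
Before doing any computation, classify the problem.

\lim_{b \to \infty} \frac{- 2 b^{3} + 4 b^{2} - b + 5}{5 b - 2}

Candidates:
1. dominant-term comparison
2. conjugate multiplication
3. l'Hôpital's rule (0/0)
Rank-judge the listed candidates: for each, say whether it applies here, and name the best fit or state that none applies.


Best approach: dominant-term comparison — at large b only the top-degree terms survive; compare the leading terms and the limit falls out.
- dominant-term comparison: yes, a natural case for it.
- conjugate multiplication — the conjugate move applies to radical differences, which this is not.
- l'Hôpital's rule (0/0) — viewed as a single quotient this runs to ∞/∞, not the 0/0 clash this candidate addresses; an at-infinity variant of the rule would resolve it, but comparing leading growth reads the answer without differentiating.


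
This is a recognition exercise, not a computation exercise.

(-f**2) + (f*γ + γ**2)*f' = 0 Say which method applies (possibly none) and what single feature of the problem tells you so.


Diagnosis: the homogeneous substitution — the slope's numerator and denominator have matching total degree, so it depends only on f/γ and the ratio substitution collapses it. With the right rearrangement (exchanging the roles of the variables where needed), this also fits a Bernoulli template; the homogeneous substitution reads the structure directly.


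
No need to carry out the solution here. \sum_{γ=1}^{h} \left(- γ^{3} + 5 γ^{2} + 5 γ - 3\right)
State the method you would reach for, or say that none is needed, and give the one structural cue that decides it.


Diagnosis: no special technique — Faulhaber territory: sum each constant-multiple power of γ with its closed-form formula, no trick required.


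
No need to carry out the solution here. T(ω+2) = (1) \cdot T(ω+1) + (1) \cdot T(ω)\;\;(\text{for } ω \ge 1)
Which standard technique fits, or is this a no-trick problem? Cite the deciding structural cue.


Best approach: the characteristic-root method — because shifting ω leaves the equation's coefficients unchanged, exponential trials reduce it to algebra.


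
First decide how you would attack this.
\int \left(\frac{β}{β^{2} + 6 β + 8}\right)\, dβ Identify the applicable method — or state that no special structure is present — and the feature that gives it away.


Technique: partial fractions — a proper rational integrand whose denominator splits into simpler factors — decompose into partial fractions first.


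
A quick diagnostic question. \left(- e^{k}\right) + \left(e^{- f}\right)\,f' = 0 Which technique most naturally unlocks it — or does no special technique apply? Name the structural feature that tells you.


Verdict: separation of variables — all dependence on the two variables factors apart, the defining separable shape. An exactness check succeeds on this form as well — separation and the potential function arrive at the same answer, separation more directly.


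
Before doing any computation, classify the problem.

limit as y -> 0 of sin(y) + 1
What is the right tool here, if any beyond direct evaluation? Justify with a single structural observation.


Diagnosis: no special technique — the function is continuous at 0; evaluation is itself the limit, no machinery required.


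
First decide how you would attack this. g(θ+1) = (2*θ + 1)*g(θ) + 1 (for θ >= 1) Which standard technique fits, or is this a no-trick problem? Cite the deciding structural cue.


Technique: a summation factor — one step of memory with a weight 2*θ + 1 that changes as the index grows — the summation-factor construction is built for this.


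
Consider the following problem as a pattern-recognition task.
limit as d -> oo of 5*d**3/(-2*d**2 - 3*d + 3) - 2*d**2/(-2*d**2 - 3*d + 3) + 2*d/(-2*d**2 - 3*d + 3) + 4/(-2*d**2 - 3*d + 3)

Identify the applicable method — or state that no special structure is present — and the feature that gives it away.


Technique: dominant-term comparison — divide by the highest power of d present: lower-order terms vanish and the dominant ratio remains. Differentiating the expression as a single quotient would eventually settle it as well; matching dominant growth settles it immediately.


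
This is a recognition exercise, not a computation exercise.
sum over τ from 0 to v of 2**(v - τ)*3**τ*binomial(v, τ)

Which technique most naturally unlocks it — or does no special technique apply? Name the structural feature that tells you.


Method: the binomial theorem — binomial coefficients against complementary powers of 3 and 2: recognize the binomial expansion and resum.


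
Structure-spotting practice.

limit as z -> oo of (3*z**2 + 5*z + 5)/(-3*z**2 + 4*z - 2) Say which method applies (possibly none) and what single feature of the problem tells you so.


Technique: dominant-term comparison — divide through by the highest power of z; every lower-order term dies and the dominant terms decide the limit. Differentiating the expression as a single quotient would eventually settle it as well; matching dominant growth settles it immediately.


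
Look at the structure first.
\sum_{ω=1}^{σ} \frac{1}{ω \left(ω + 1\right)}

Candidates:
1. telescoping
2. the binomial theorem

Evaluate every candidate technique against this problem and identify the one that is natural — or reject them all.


Diagnosis: telescoping — \frac{1}{ω \left(ω + 1\right)} decomposes into shift-paired simple fractions; the series telescopes to finitely many boundary pieces.
- telescoping: yes — fits the structure here.
- the binomial theorem: there is no pair of bases whose matched powers would reassemble into a single binomial power.


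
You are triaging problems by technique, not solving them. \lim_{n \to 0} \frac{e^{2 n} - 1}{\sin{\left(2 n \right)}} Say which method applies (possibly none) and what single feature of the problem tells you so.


Technique: l'Hôpital's rule (0/0) — plug in 0: top and bottom both hit zero, so differentiate each and retry. Expanding numerator and denominator to first order gives the same value — the rule automates exactly that.


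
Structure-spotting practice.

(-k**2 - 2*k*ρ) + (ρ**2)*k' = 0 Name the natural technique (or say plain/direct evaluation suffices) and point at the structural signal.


Best approach: the homogeneous substitution — the slope is degree-zero homogeneous: the ratio substitution v = k/ρ collapses it. A Bernoulli rewrite works here as the equation stands — the homogeneous substitution is the more immediate reading.


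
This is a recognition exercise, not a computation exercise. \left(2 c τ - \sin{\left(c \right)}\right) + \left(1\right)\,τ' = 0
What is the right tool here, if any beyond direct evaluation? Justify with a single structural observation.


Method: a linear integrating factor — linear in the unknown with genuine forcing: multiply through by the exponential of the integrated coefficient and the left side closes into one derivative.


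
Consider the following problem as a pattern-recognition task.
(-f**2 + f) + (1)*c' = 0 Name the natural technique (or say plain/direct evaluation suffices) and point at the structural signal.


Technique: no special technique — solved for the derivative, c never appears on the right — this is a direct integration in f, not a differential-equations problem at heart.


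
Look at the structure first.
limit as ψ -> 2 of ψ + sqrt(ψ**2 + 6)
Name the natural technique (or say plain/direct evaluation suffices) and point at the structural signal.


Best approach: no special technique — no vanishing denominator and no indeterminate clash at the point — evaluation is immediate.


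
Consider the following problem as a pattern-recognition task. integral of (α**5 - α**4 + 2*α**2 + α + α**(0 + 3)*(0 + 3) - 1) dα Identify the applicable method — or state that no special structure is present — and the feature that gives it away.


Method: no special technique — a term-by-term power-rule job in α; no substitution or rearrangement earns its keep here.


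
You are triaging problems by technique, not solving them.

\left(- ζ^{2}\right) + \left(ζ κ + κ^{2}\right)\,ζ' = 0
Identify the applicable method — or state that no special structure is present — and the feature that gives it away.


Verdict: the homogeneous substitution — solved for the derivative, the right side is unchanged under scaling κ and ζ together — it depends only on the ratio ζ/κ, so substitute a single ratio variable. Suitably rearranged — at times with the variables' roles exchanged — this doubles as a Bernoulli equation; the homogeneous reading needs no such setup.


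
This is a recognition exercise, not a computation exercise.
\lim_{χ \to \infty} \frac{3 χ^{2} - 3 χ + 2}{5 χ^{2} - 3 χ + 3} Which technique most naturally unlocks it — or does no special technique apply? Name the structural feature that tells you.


Method: dominant-term comparison — divide through by the highest power of χ; every lower-order term dies and the dominant terms decide the limit. Viewed as a single quotient this is an ∞/∞ form — an at-infinity application of l'Hôpital's rule would also resolve it; comparing leading growth reads the answer without differentiating.


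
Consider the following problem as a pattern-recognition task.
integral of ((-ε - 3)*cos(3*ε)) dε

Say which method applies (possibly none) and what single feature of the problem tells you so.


Method: integration by parts — a polynomial factor -ε - 3 multiplies cos(3*ε); differentiating -ε - 3 lowers its degree while cos(3*ε) integrates cleanly, so parts wins.


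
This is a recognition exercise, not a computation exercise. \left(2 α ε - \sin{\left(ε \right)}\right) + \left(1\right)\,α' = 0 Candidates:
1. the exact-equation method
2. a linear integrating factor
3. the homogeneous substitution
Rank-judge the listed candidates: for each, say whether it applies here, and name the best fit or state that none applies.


Diagnosis: a linear integrating factor — the unknown enters only to the first power against a nonzero forcing term — the integrating-factor template applies directly.
- the exact-equation method — the mixed-partials test fails on this split — it is not an exact differential as presented.
- a linear integrating factor: yes, a natural case for it.
- the homogeneous substitution: the slope changes under joint rescaling, failing the degree-zero test.


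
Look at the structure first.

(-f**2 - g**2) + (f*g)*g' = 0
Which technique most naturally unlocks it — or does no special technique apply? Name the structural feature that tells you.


Technique: the homogeneous substitution — the slope is degree-zero homogeneous: the ratio substitution v = g/f collapses it. A Bernoulli substitution is a fair alternative on this equation directly; the homogeneous reading takes it as given.


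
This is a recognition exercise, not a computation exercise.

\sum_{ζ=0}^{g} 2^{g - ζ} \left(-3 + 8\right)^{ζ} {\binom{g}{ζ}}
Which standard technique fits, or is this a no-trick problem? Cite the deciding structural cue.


Verdict: the binomial theorem — the summand is term ζ of a binomial expansion in (-3 + 8) and 2; the whole sum is a single power.


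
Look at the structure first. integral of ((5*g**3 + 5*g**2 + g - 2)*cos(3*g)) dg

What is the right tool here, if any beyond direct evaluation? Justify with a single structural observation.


Technique: integration by parts — a polynomial factor 5*g**3 + 5*g**2 + g - 2 multiplies cos(3*g); differentiating 5*g**3 + 5*g**2 + g - 2 lowers its degree while cos(3*g) integrates cleanly, so parts wins.


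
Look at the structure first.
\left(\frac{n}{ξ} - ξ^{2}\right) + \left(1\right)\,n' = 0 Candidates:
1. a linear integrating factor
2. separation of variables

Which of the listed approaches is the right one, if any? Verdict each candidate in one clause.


Verdict: a linear integrating factor — the unknown enters only to the first power against a nonzero forcing term — the integrating-factor template applies directly.
- a linear integrating factor — applies; the problem has the shape this method handles.
- separation of variables — no algebra isolates the independent variable on one side and the unknown on the other.


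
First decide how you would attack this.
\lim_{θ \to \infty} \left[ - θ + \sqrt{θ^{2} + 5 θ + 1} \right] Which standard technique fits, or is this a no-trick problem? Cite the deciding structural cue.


Technique: conjugate multiplication — an infinity-minus-infinity difference with a surviving radical — multiply by the conjugate to cancel the divergence.


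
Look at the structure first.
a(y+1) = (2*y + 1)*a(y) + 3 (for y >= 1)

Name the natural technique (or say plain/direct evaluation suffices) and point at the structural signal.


Best approach: a summation factor — one step of memory with a weight 2*y + 1 that changes as the index grows — the summation-factor construction is built for this.


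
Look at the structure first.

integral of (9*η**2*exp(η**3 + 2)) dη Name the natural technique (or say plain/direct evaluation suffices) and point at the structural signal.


Best approach: u-substitution — structure check: outer function, inner expression η**3 + 2, inner derivative as a factor — the classic u = η**3 + 2 pattern.


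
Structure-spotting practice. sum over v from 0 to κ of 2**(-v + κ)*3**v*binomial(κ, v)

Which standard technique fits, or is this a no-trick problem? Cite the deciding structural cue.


Method: the binomial theorem — the binomial coefficients weight matched powers of 3 and 2, which is exactly the expansion of a binomial power.


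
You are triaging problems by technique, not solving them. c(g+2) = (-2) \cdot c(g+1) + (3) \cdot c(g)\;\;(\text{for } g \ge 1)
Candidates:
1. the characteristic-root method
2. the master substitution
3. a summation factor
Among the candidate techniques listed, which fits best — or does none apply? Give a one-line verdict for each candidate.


Diagnosis: the characteristic-root method — linear, homogeneous, constant coefficients: solutions of the form r^g exist — find the roots of the characteristic polynomial.
- the characteristic-root method: yes — fits the structure here.
- the master substitution — this is shift-type recursion, outside the divide-and-conquer template.
- a summation factor: a summation factor telescopes one-step recursions; this one carries higher-order memory.


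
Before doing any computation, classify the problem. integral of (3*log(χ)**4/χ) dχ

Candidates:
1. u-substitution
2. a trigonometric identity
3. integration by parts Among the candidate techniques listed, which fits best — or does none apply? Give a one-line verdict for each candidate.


Method: u-substitution — collected, the integrand has one factor that is, up to a constant, the derivative of an inner expression the rest depends on — substitute for that inner expression.
- u-substitution: applies; the problem has the shape this method handles.
- a trigonometric identity — with no trigonometric functions present, identity rewriting has no target.
- integration by parts: no split into a nonconstant polynomial times one of the standard kernels — exp, sine, or cosine of a linear argument, or a logarithm — applies here.


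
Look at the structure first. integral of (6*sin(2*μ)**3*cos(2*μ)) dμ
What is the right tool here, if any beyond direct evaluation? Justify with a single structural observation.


Best approach: u-substitution — collected, the integrand has one factor that is, up to a constant, the derivative of an inner expression the rest depends on — substitute for that inner expression.


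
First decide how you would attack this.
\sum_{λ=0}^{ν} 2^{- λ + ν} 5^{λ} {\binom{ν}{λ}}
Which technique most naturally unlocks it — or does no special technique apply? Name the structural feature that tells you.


Verdict: the binomial theorem — terms weighting {\binom{ν}{λ}} against matched powers of 5 and 2 reassemble into (5 + 2)^ν by the binomial theorem.


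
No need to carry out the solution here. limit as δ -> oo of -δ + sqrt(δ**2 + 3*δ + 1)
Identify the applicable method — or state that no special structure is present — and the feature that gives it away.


Best approach: conjugate multiplication — sqrt(δ**2 + 3*δ + 1) and δ both blow up, but their difference is tame once the conjugate rationalizes it.


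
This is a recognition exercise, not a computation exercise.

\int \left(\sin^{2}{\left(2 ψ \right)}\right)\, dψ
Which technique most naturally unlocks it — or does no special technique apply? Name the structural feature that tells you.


Technique: a trigonometric identity — the even trigonometric power \sin^{2}{\left(2 ψ \right)} reduces by a double-angle identity before any integration is attempted.


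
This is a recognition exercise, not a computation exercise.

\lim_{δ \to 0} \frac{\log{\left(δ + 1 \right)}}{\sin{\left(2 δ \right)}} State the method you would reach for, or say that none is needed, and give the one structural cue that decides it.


Technique: l'Hôpital's rule (0/0) — numerator and denominator both vanish at 0 — a genuine 0/0 form, which is exactly when l'Hôpital applies. One could equally expand both pieces locally and compare leading terms; the rule does that in one stroke.


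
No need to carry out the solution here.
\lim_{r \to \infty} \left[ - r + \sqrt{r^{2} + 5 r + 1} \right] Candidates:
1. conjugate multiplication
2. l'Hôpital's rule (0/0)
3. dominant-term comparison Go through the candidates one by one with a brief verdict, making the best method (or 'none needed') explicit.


Verdict: conjugate multiplication — an infinity-minus-infinity difference with a surviving radical — multiply by the conjugate to cancel the divergence.
- conjugate multiplication — applies; the problem has the shape this method handles.
- l'Hôpital's rule (0/0) — no quotient structure at all: the clash is ∞ minus ∞, which rationalizing converts into a tractable ratio.
- dominant-term comparison: this limit is not decided by comparing polynomial growth at infinity.


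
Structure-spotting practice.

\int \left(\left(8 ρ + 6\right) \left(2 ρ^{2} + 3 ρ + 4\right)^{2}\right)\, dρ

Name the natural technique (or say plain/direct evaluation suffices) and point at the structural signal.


Verdict: u-substitution — a chain-rule shadow: 8 ρ + 6 alongside a function of 2 ρ^{2} + 3 ρ + 4 means u = 2 ρ^{2} + 3 ρ + 4 unwinds the composition in one step. Nothing stops a full expansion here — the substitution simply spares the algebra.


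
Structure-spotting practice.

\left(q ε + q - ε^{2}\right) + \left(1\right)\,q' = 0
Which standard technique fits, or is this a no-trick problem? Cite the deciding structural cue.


Best approach: a linear integrating factor — linear in the unknown with genuine forcing: multiply through by the exponential of the integrated coefficient and the left side closes into one derivative.


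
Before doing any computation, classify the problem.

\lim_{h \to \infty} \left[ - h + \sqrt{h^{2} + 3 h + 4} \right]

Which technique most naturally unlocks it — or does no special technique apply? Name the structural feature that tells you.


Verdict: conjugate multiplication — turning the difference into a conjugate-rationalized ratio makes the limit readable.


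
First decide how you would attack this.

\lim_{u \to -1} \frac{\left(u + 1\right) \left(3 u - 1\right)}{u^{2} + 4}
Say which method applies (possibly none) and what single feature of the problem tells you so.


Verdict: no special technique — nothing blocks direct substitution at -1: plug in and finish.


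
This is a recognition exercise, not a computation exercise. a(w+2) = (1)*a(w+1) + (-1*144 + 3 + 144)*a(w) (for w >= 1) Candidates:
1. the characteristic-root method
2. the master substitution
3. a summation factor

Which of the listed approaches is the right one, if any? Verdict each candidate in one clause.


Method: the characteristic-root method — linear, homogeneous, constant coefficients: solutions of the form r^w exist — find the roots of the characteristic polynomial.
- the characteristic-root method — yes, a natural case for it.
- the master substitution — the recursion shifts the index rather than dividing it.
- a summation factor: a summation factor telescopes one-step recursions; this one carries higher-order memory.


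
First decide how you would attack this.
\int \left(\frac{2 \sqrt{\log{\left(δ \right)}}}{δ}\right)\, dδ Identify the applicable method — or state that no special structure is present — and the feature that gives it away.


Verdict: u-substitution — viewed as a product, the integrand is a composition evaluated at \log{\left(δ \right)} times (a constant multiple of) that inner expression's derivative, so u = \log{\left(δ \right)} makes it elementary.


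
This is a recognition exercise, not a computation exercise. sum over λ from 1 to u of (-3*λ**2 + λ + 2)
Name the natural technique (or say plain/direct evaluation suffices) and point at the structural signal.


Method: no special technique — Faulhaber territory: sum each constant-multiple power of λ with its closed-form formula, no trick required.


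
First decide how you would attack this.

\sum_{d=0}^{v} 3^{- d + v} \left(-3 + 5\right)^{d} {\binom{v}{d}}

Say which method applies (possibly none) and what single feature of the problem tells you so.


Method: the binomial theorem — the binomial coefficients weight matched powers of (-3 + 5) and 3, which is exactly the expansion of a binomial power.


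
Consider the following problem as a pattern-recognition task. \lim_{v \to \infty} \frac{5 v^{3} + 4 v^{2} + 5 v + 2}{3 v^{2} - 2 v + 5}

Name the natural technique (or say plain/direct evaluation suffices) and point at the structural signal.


Method: dominant-term comparison — growth-rate triage: the leading powers of v decide the limit, everything else is noise. Differentiating the expression as a single quotient would eventually settle it as well; matching dominant growth settles it immediately.


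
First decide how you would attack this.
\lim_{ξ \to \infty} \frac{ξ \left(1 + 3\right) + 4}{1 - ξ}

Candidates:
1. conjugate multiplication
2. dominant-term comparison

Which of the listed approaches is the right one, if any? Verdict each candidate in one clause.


Technique: dominant-term comparison — divide through by the highest power of ξ; every lower-order term dies and the dominant terms decide the limit.
- conjugate multiplication: there is no infinity-minus-infinity radical difference to rationalize.
- dominant-term comparison: yes, a natural case for it.


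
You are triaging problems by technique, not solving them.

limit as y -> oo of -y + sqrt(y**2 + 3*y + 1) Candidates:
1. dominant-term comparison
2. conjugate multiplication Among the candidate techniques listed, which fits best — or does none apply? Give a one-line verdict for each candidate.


Method: conjugate multiplication — two divergent pieces with a minus sign between them and a radical in the mix: rationalize sqrt(y**2 + 3*y + 1) - y before any limit law applies.
- dominant-term comparison: this limit is not decided by comparing leading-term growth at infinity.
- conjugate multiplication: applicable, and directly so.


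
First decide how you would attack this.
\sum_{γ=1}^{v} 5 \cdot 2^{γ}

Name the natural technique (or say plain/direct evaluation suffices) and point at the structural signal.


Diagnosis: the geometric series formula — consecutive terms stand in a fixed index-free ratio — the geometric sum formula closes it.


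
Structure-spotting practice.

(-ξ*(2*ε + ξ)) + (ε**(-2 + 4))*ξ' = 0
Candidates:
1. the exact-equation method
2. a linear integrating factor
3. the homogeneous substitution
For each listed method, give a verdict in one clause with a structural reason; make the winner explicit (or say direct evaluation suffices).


Best approach: the homogeneous substitution — scaling ε and ξ together leaves the slope fixed — it depends only on ξ/ε, so substitute the ratio. This doubles as a Bernoulli equation in the unknown as written; the homogeneous route needs no setup at all.
- the exact-equation method: the mixed-partials test fails on this split — it is not an exact differential as presented.
- a linear integrating factor — the unknown enters nonlinearly (through a power, a denominator, or a transcendental function), which the linear integrating-factor recipe cannot absorb as-is — any repair would come from a preliminary substitution, not the factor.
- the homogeneous substitution: a fit — the right tool for this form.


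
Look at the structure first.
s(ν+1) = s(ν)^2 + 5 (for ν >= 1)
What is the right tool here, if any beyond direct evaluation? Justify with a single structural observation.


Method: no special technique — a nonlinear dependence on earlier terms breaks linearity, and with it every superposition-based closed form.


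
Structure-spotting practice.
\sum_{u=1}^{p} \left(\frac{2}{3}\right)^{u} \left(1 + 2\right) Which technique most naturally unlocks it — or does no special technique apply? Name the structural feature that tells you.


Verdict: the geometric series formula — check a ratio of consecutive terms: it is \frac{2}{3}, independent of the index, so the geometric formula closes the sum.


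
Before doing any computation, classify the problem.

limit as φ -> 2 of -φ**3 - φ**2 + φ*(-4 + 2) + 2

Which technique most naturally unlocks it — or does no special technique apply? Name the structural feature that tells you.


Verdict: no special technique — nothing blocks direct substitution at 2: plug in and finish.


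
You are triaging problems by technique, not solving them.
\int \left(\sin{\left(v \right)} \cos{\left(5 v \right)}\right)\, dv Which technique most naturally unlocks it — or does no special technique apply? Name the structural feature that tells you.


Diagnosis: a trigonometric identity — apply product-to-sum to \sin{\left(v \right)} \cos{\left(5 v \right)}: two clean single-angle terms replace one awkward product.


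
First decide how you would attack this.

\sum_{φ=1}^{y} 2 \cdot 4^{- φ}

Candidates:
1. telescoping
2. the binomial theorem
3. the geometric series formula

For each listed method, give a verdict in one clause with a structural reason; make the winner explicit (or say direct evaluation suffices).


Technique: the geometric series formula — consecutive terms stand in a fixed index-free ratio — the geometric sum formula closes it.
- telescoping — neither a shifted-difference shape nor integer-spaced poles are present.
- the binomial theorem — no binomial coefficients pair with matched powers.
- the geometric series formula: applicable, and directly so.


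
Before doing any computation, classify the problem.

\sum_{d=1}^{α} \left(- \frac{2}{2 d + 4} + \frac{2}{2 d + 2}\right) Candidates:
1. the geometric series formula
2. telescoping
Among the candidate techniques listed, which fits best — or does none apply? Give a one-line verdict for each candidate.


Best approach: telescoping — the summand is built as \frac{2}{2 d + 2} minus its own successor — adjacent terms annihilate down the line.
- the geometric series formula — no single multiplier carries one term to the next throughout the sum.
- telescoping: yes, a natural case for it.


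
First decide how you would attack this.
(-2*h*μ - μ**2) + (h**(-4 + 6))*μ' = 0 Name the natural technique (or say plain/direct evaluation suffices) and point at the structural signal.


Diagnosis: the homogeneous substitution — solved for the derivative, the right side is unchanged under scaling h and μ together — it depends only on the ratio μ/h, so substitute a single ratio variable. This doubles as a Bernoulli equation in the unknown as written; the homogeneous route needs no setup at all.


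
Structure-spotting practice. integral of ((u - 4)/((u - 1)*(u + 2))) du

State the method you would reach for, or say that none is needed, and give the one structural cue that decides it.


Best approach: partial fractions — a proper rational integrand whose denominator splits into simpler factors — decompose into partial fractions first.


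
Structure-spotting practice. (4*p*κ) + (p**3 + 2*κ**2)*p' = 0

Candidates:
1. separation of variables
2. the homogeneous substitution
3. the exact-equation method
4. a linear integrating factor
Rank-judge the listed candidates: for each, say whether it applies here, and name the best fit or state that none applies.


Diagnosis: the exact-equation method — the compatibility test passes: the p-derivative of 4*p*κ matches the κ-derivative of p**3 + 2*κ**2, so integrate a potential.
- separation of variables — no algebra isolates the independent variable on one side and the unknown on the other.
- the homogeneous substitution — the ratio of the variables does not determine the slope.
- the exact-equation method — yes, a natural case for it.
- a linear integrating factor: a nonlinear term in the unknown puts this outside the integrating-factor template.


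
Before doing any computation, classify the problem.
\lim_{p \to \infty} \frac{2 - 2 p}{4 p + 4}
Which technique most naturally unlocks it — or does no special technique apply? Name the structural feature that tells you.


Verdict: dominant-term comparison — divide by the highest power of p present: lower-order terms vanish and the dominant ratio remains. l'Hôpital's at-infinity variant applies to the expression viewed as a single quotient; the leading-term comparison is the direct route.


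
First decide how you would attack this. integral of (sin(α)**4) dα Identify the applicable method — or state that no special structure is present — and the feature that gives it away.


Best approach: a trigonometric identity — sin(α)**4 calls for power reduction: rewrite via double angles before any antiderivative is attempted.


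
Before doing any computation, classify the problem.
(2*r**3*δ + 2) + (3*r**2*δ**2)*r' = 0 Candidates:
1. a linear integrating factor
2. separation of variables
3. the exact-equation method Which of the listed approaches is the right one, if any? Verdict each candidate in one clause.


Technique: the exact-equation method — checking ∂/∂r of 2*r**3*δ + 2 against ∂/∂δ of 3*r**2*δ**2: they match — the equation is exact as it stands.
- a linear integrating factor — a nonlinear term in the unknown puts this outside the integrating-factor template.
- separation of variables: no division isolates the independent variable from the unknown.
- the exact-equation method — applicable, and directly so.


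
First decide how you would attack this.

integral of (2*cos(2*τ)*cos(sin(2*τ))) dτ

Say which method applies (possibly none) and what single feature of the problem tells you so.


Best approach: u-substitution — spotting that 2*cos(2*τ) is a constant multiple of the derivative of sin(2*τ) is the key observation — substitute u = sin(2*τ) and the integral becomes one-dimensional in u.


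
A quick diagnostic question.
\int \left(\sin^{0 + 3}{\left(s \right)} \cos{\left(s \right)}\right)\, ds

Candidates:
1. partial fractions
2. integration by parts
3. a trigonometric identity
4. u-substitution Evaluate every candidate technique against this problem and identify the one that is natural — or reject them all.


Method: u-substitution — collected, the integrand has one factor that is, up to a constant, the derivative of an inner expression the rest depends on — substitute for that inner expression.
- partial fractions — there is no rational-function structure to decompose.
- integration by parts — there is no nonconstant-polynomial-times-kernel split with an exp, sine, cosine (degree-1 argument), or logarithm partner.
- a trigonometric identity — no identity rewrites this into an easier trigonometric form.
- u-substitution — applies; the problem has the shape this method handles.


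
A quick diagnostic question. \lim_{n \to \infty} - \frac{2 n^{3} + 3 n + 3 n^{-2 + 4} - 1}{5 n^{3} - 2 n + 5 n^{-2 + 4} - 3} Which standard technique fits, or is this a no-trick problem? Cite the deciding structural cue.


Best approach: dominant-term comparison — at large n only the top-degree terms survive; compare the leading terms and the limit falls out. l'Hôpital's at-infinity variant applies to the expression viewed as a single quotient; the leading-term comparison is the direct route.


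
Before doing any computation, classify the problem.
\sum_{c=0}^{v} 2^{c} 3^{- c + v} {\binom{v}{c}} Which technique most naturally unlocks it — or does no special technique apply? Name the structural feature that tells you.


Technique: the binomial theorem — binomial coefficients against complementary powers of 2 and 3: recognize the binomial expansion and resum.


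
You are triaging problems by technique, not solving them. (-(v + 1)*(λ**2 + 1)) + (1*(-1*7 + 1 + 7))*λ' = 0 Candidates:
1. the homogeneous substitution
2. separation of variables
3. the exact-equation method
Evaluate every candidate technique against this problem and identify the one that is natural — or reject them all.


Method: separation of variables — solved for the derivative, the right side factors as v + 1 times λ**2 + 1 — all v-dependence separates from all λ-dependence.
- the homogeneous substitution: the ratio of the variables does not determine the slope.
- separation of variables: yes — fits the structure here.
- the exact-equation method: exactness fails on the nose — the mixed partials do not match.


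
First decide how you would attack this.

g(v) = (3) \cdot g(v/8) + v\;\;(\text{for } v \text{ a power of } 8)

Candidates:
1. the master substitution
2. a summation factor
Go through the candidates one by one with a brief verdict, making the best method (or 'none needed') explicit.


Verdict: the master substitution — treat m = log base 8 of v as the new clock: one recursion step advances m by one while v scales by 8.
- the master substitution: applies; the problem has the shape this method handles.
- a summation factor — a divided-index call is outside the fixed-shift first-order family a summation factor normalizes.


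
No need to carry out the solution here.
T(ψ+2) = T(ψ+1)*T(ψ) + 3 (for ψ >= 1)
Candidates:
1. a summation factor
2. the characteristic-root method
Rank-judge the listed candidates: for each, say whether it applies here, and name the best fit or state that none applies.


Verdict: no special technique — the new term depends nonlinearly on the old ones, which disqualifies every superposition-based technique.
- a summation factor: no summation factor applies — the rule is not linear in the sequence values.
- the characteristic-root method — the recursion is nonlinear in the sequence values, so no linear-modes ansatz applies.


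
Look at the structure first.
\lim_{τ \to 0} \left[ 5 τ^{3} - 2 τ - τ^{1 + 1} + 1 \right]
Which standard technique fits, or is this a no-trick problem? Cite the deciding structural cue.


Best approach: no special technique — nothing blocks direct substitution at 0: plug in and finish.


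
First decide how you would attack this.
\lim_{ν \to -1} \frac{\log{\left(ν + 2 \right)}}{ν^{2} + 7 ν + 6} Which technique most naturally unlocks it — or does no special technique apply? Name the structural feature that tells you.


Method: l'Hôpital's rule (0/0) — substituting -1 gives 0 over 0; differentiate top and bottom once and re-evaluate. A first-order expansion at the point is an equally standard path; the rule packages it.


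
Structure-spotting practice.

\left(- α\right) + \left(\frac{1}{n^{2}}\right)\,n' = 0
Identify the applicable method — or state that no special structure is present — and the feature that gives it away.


Verdict: separation of variables — a product of single-variable factors, α and n^{2} — the textbook separable form. The equation is exact as it stands too — a potential function exists — though separation reads the split structure directly.


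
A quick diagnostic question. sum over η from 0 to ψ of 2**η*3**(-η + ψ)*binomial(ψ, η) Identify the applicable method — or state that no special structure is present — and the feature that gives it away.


Technique: the binomial theorem — binomial(ψ, η) weighting matched powers of 2 and 3 is the expanded form of (2 + 3)^ψ — fold it back up.


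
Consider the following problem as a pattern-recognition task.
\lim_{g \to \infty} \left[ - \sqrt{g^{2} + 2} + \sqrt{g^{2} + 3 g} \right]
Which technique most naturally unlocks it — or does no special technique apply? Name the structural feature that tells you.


Verdict: conjugate multiplication — two divergent pieces with a minus sign between them and a radical in the mix: rationalize \sqrt{g^{2} + 3 g} - \sqrt{g^{2} + 2} before any limit law applies.


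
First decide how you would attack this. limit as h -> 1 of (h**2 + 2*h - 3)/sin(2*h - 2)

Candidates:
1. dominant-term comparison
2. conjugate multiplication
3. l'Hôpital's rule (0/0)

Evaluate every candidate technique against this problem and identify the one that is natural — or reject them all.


Diagnosis: l'Hôpital's rule (0/0) — plug in 1: top and bottom both hit zero, so differentiate each and retry. Known elementary limits would finish this too — the rule just bypasses the case analysis.
- dominant-term comparison — leading-power comparison does not apply to this form.
- conjugate multiplication — there is no infinity-minus-infinity radical difference to rationalize.
- l'Hôpital's rule (0/0) — a fit — the right tool for this form.
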